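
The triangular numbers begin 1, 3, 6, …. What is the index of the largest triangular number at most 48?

Solve n(n+1)/2 ≤ 48 for integer n.
n = 9 gives 45 ≤ 48, while n = 10 gives 55 > 48; so the answer is index 9.

9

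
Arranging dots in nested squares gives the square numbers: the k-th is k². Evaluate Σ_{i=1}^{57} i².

63365

Σ_{i=1}^{57} i² = 57·58·115/6 = 63365.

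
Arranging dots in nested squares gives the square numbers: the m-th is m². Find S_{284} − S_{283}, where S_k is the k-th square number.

567

n² − (n−1)² = 2n − 1, so 284² − 283² = 2·284 − 1 = 567.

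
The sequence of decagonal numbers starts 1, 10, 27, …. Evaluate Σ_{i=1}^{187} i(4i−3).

8736266

Σ i(4i−3) = 4Σi² − 3Σi over i = 1..187.
Σi = 17578 and Σi² = 2197250.
4·2197250 − 3·17578 = 8736266.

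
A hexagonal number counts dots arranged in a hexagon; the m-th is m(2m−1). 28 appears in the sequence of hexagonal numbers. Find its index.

4

Set n(2n−1) = 28, giving 2n² − n − 28 = 0.
So n = (1 + 15) / 4 = 16/4 = 4.
Check: 4·(2·4 − 1) = 28. ✓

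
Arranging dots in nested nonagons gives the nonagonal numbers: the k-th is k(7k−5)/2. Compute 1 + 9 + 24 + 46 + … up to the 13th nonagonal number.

Σ i(7i−5)/2 = (7Σi² − 5Σi) / 2 over i = 1..13.
Σi = 91 and Σi² = 819.
(7·819 − 5·91) / 2 = 5278/2 = 2639.

2639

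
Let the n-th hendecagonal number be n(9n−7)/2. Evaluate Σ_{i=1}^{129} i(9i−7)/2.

Σ i(9i−7)/2 = (9Σi² − 7Σi) / 2 over i = 1..129.
Σi = 8385 and Σi² = 723905.
(9·723905 − 7·8385) / 2 = 6456450/2 = 3228225.

3228225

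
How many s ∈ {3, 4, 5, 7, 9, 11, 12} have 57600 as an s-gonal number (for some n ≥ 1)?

s = 3: P(3, 338) = 57291 and P(3, 339) = 57630; 57600 is not s-gonal.
s = 4: P(4, 240) = 57600. ✓
s = 5: P(5, 196) = 57526 and P(5, 197) = 58115; 57600 is not s-gonal.
s = 7: P(7, 152) = 57532 and P(7, 153) = 58293; 57600 is not s-gonal.
s = 9: P(9, 128) = 57024 and P(9, 129) = 57921; 57600 is not s-gonal.
s = 11: P(11, 113) = 57065 and P(11, 114) = 58083; 57600 is not s-gonal.
s = 12: P(12, 107) = 56817 and P(12, 108) = 57888; 57600 is not s-gonal.
Hits: s ∈ {4} → 1.

1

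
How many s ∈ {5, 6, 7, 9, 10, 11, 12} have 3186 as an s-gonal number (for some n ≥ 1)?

2

s = 5: P(5, 46) = 3151 and P(5, 47) = 3290; 3186 is not s-gonal.
s = 6: P(6, 40) = 3160 and P(6, 41) = 3321; 3186 is not s-gonal.
s = 7: P(7, 36) = 3186. ✓
s = 9: P(9, 30) = 3075 and P(9, 31) = 3286; 3186 is not s-gonal.
s = 10: P(10, 28) = 3052 and P(10, 29) = 3277; 3186 is not s-gonal.
s = 11: P(11, 27) = 3186. ✓
s = 12: P(12, 25) = 3025 and P(12, 26) = 3276; 3186 is not s-gonal.
Hits: s ∈ {7, 11} → 2.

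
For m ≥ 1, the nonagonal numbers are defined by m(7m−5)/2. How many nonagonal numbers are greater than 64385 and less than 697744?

311

The n-th nonagonal number is n(7n−5)/2.
Smallest index with value > 64385: n = 136 (giving 64396).
Largest index with value < 697744: n = 446 (giving 695091).
Indices 136 through 446: 311 terms.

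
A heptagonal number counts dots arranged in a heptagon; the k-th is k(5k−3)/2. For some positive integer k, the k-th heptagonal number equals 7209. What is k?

54

Set n(5n−3)/2 = 7209, giving 5n² − 3n − 14418 = 0.
The discriminant is 9 + 40·7209 = 288369, and √288369 = 537.
So n = (3 + 537) / 10 = 540/10 = 54.
Check: 54·(5·54 − 3)/2 = 7209. ✓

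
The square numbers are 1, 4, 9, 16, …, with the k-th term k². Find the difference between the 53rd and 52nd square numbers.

105

n² − (n−1)² = 2n − 1, so 53² − 52² = 2·53 − 1 = 105.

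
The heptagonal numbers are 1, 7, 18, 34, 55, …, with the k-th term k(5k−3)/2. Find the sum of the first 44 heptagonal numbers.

Σ i(5i−3)/2 = (5Σi² − 3Σi) / 2 over i = 1..44.
Σi = 990 and Σi² = 29370.
(5·29370 − 3·990) / 2 = 143880/2 = 71940.

71940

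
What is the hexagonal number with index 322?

322·(2·322 − 1) = 322·643 = 207046.

207046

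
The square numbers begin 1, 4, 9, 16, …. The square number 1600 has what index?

40

We need n² = 1600, so n = √1600 = 40.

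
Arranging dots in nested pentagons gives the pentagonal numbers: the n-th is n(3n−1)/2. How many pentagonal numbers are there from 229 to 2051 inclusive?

The n-th pentagonal number is n(3n−1)/2.
Smallest index with value ≥ 229: n = 13 (giving 247).
Largest index with value ≤ 2051: n = 37 (giving 2035).
Indices 13 through 37: 25 terms.

25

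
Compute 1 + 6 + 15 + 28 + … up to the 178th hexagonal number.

Σ i(2i−1) = 2Σi² − Σi over i = 1..178.
Σi = 15931 and Σi² = 1895789.
2·1895789 − 1·15931 = 3775647.

3775647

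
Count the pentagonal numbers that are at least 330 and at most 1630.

19

The n-th pentagonal number is n(3n−1)/2.
Smallest index with value ≥ 330: n = 15 (giving 330).
Largest index with value ≤ 1630: n = 33 (giving 1617).
Indices 15 through 33: 19 terms.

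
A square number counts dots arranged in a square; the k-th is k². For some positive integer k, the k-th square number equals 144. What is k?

We need n² = 144, so n = √144 = 12.

12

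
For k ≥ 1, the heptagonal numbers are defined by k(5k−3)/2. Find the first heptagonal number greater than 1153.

Solve n(5n−3)/2 > 1153 for integer n.
The largest n with value ≤ 1153 is 21 (since 1071 ≤ 1153 < 1177), so the first above is n = 22, value 1177.

1177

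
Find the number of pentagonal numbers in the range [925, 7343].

46

The n-th pentagonal number is n(3n−1)/2.
Smallest index with value ≥ 925: n = 25 (giving 925).
Largest index with value ≤ 7343: n = 70 (giving 7315).
Indices 25 through 70: 46 terms.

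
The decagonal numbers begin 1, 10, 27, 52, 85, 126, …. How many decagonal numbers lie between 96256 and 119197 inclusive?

18

The n-th decagonal number is n(4n−3).
Smallest index with value ≥ 96256: n = 156 (giving 96876).
Largest index with value ≤ 119197: n = 173 (giving 119197).
Indices 156 through 173: 18 terms.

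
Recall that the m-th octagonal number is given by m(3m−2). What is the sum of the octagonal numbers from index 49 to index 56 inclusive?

Σ i(3i−2) = 3Σi² − 2Σi over i = 49..56.
Σi = 1596 − 1176 = 420 and Σi² = 60116 − 38024 = 22092.
3·22092 − 2·420 = 65436.

65436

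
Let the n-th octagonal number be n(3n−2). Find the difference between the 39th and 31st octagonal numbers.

1664

39·(3·39 − 2) = 4485 and 31·(3·31 − 2) = 2821.
Difference: 4485 − 2821 = 1664.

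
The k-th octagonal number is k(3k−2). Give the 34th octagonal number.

The 34th octagonal number is n(3n−2) with n = 34.
34·(3·34 − 2) = 34·100 = 3400.

3400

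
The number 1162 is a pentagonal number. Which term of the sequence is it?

28

Set n(3n−1)/2 = 1162, giving 3n² − n − 2324 = 0.
The discriminant is 1 + 24·1162 = 27889, and √27889 = 167.
So n = (1 + 167) / 6 = 168/6 = 28.
Check: 28·(3·28 − 1)/2 = 1162. ✓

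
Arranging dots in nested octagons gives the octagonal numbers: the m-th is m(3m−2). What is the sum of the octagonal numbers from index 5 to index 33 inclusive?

36395

Σ i(3i−2) = 3Σi² − 2Σi over i = 5..33.
Σi = 561 − 10 = 551 and Σi² = 12529 − 30 = 12499.
3·12499 − 2·551 = 36395.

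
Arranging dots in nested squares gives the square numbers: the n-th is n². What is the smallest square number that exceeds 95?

100

Solve n² > 95 for integer n.
The largest n with value ≤ 95 is 9 (since 81 ≤ 95 < 100), so the first above is n = 10, value 100.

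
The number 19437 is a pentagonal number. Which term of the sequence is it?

114

Set n(3n−1)/2 = 19437, giving 3n² − n − 38874 = 0.
The discriminant is 1 + 24·19437 = 466489, and √466489 = 683.
So n = (1 + 683) / 6 = 684/6 = 114.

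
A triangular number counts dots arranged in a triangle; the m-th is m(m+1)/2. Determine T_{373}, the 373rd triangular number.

The 373rd triangular number is n(n+1)/2 with n = 373.
373·374/2 = 139502/2 = 69751.

69751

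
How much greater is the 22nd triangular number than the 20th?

43

22·23/2 = 253 and 20·21/2 = 210.
Difference: 253 − 210 = 43.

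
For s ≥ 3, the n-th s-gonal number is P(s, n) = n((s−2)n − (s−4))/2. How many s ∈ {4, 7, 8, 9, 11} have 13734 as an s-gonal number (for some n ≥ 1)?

1

s = 4: P(4, 117) = 13689 and P(4, 118) = 13924; 13734 is not s-gonal.
s = 7: P(7, 74) = 13579 and P(7, 75) = 13950; 13734 is not s-gonal.
s = 8: P(8, 67) = 13333 and P(8, 68) = 13736; 13734 is not s-gonal.
s = 9: P(9, 63) = 13734. ✓
s = 11: P(11, 55) = 13420 and P(11, 56) = 13916; 13734 is not s-gonal.
Hits: s ∈ {9} → 1.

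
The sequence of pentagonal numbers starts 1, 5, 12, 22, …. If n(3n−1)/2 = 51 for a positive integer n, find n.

Set n(3n−1)/2 = 51, giving 3n² − n − 102 = 0.
The discriminant is 1 + 24·51 = 1225, and √1225 = 35.
So n = (1 + 35) / 6 = 36/6 = 6.
Check: 6·(3·6 − 1)/2 = 51. ✓

6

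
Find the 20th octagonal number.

1160

The 20th octagonal number is n(3n−2) with n = 20.
20·(3·20 − 2) = 20·58 = 1160.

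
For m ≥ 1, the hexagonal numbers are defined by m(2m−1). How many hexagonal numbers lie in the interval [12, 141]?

The n-th hexagonal number is n(2n−1).
Smallest index with value ≥ 12: n = 3 (giving 15).
Largest index with value ≤ 141: n = 8 (giving 120).
Indices 3 through 8: 6 terms.

6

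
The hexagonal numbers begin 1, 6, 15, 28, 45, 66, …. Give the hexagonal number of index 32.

2016

32·(2·32 − 1) = 32·63 = 2016.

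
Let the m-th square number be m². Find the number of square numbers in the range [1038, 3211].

24

The n-th square number is n².
Smallest index with value ≥ 1038: n = 33 (giving 1089).
Largest index with value ≤ 3211: n = 56 (giving 3136).
Indices 33 through 56: 24 terms.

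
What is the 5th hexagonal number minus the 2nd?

39

5·(2·5 − 1) = 45 and 2·(2·2 − 1) = 6.
Difference: 45 − 6 = 39.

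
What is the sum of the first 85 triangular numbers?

Σ i(i+1)/2 = (Σi² + Σi) / 2 over i = 1..85.
Σi = 3655 and Σi² = 208335.
(1·208335 + 1·3655) / 2 = 211990/2 = 105995.

105995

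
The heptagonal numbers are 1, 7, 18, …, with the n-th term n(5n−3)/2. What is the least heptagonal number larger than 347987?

349129

Solve n(5n−3)/2 > 347987 for integer n.
The largest n with value ≤ 347987 is 373 (since 347263 ≤ 347987 < 349129), so the first above is n = 374, value 349129.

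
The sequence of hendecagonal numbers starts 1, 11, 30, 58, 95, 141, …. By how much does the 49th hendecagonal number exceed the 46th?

49·(9·49 − 7)/2 = 10633 and 46·(9·46 − 7)/2 = 9361.
Difference: 10633 − 9361 = 1272.

1272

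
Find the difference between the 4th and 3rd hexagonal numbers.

13

Consecutive hexagonal numbers differ by 4n − 3: here 4·4 − 3 = 13.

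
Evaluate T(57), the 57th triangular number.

The 57th triangular number is n(n+1)/2 with n = 57.
57·58/2 = 3306/2 = 1653.

1653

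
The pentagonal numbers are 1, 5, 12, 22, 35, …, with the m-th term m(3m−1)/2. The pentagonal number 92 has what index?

8

Set n(3n−1)/2 = 92, giving 3n² − n − 184 = 0.
So n = (1 + 47) / 6 = 48/6 = 8.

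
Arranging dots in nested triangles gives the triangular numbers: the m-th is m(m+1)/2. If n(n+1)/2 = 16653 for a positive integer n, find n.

Set n(n+1)/2 = 16653, giving n² + n − 33306 = 0.
So n = (-1 + 365) / 2 = 364/2 = 182.

182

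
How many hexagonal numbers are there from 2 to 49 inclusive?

The n-th hexagonal number is n(2n−1).
Smallest index with value ≥ 2: n = 2 (giving 6).
Largest index with value ≤ 49: n = 5 (giving 45).
Indices 2 through 5: 4 terms.

4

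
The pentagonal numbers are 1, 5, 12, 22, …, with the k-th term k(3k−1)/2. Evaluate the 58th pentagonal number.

The 58th pentagonal number is n(3n−1)/2 with n = 58.
58·(3·58 − 1)/2 = 58·173/2 = 5017.

5017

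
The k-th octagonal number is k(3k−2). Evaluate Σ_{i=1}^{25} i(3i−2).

15925

Σ i(3i−2) = 3Σi² − 2Σi over i = 1..25.
Σi = 325 and Σi² = 5525.
3·5525 − 2·325 = 15925.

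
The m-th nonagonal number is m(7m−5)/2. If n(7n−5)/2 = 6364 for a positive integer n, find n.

Set n(7n−5)/2 = 6364, giving 7n² − 5n − 12728 = 0.
So n = (5 + 597) / 14 = 602/14 = 43.

43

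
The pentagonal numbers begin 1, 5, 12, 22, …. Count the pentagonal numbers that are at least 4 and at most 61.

5

The n-th pentagonal number is n(3n−1)/2.
Smallest index with value ≥ 4: n = 2 (giving 5).
Largest index with value ≤ 61: n = 6 (giving 51).
Indices 2 through 6: 5 terms.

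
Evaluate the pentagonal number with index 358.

The 358th pentagonal number is n(3n−1)/2 with n = 358.
358·(3·358 − 1)/2 = 358·1073/2 = 192067.

192067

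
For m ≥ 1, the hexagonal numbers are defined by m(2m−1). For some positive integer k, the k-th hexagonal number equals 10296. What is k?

Set n(2n−1) = 10296, giving 2n² − n − 10296 = 0.
So n = (1 + 287) / 4 = 288/4 = 72.

72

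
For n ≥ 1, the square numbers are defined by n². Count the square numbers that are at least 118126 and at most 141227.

The n-th square number is n².
Smallest index with value ≥ 118126: n = 344 (giving 118336).
Largest index with value ≤ 141227: n = 375 (giving 140625).
Indices 344 through 375: 32 terms.

32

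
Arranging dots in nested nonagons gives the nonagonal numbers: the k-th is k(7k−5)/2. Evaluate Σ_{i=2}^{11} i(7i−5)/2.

1605

Σ i(7i−5)/2 = (7Σi² − 5Σi) / 2 over i = 2..11.
Σi = 66 − 1 = 65 and Σi² = 506 − 1 = 505.
(7·505 − 5·65) / 2 = 3210/2 = 1605.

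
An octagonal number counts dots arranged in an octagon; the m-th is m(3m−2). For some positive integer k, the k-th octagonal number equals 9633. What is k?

Set n(3n−2) = 9633, giving 3n² − 2n − 9633 = 0.
The discriminant is 4 + 12·9633 = 115600, and √115600 = 340.
So n = (2 + 340) / 6 = 342/6 = 57.

57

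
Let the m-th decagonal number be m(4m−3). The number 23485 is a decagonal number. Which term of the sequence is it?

77

Set n(4n−3) = 23485, giving 4n² − 3n − 23485 = 0.
The discriminant is 9 + 16·23485 = 375769, and √375769 = 613.
So n = (3 + 613) / 8 = 616/8 = 77.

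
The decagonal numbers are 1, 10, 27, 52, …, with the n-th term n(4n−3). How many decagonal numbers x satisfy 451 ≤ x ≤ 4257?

The n-th decagonal number is n(4n−3).
Smallest index with value ≥ 451: n = 11 (giving 451).
Largest index with value ≤ 4257: n = 33 (giving 4257).
Indices 11 through 33: 23 terms.

23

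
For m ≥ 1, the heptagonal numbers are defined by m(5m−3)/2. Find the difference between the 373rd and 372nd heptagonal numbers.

1861

Consecutive heptagonal numbers differ by 5n − 4: here 5·373 − 4 = 1861.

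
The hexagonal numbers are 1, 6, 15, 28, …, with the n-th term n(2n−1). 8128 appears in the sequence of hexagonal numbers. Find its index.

64

Set n(2n−1) = 8128, giving 2n² − n − 8128 = 0.
So n = (1 + 255) / 4 = 256/4 = 64.
Check: 64·(2·64 − 1) = 8128. ✓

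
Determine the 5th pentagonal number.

5·(3·5 − 1)/2 = 5·14/2 = 5·7 = 35.

35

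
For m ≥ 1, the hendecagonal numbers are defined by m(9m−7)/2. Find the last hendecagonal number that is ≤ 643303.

Solve n(9n−7)/2 ≤ 643303 for integer n.
n = 378 gives 641655 ≤ 643303, while n = 379 gives 645058 > 643303; so the answer is 641655.

641655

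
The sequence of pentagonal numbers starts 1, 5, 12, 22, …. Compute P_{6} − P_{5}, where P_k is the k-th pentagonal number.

Consecutive pentagonal numbers differ by 3n − 2: here 3·6 − 2 = 16.

16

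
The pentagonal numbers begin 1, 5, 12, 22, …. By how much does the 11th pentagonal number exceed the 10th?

31

Consecutive pentagonal numbers differ by 3n − 2: here 3·11 − 2 = 31.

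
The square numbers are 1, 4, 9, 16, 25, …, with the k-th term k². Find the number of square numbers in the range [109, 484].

The n-th square number is n².
Smallest index with value ≥ 109: n = 11 (giving 121).
Largest index with value ≤ 484: n = 22 (giving 484).
Indices 11 through 22: 12 terms.

12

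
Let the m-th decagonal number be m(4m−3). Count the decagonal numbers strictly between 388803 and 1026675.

194

The n-th decagonal number is n(4n−3).
Smallest index with value > 388803: n = 313 (giving 390937).
Largest index with value < 1026675: n = 506 (giving 1022626).
Indices 313 through 506: 194 terms.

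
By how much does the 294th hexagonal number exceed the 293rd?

Consecutive hexagonal numbers differ by 4n − 3: here 4·294 − 3 = 1173.

1173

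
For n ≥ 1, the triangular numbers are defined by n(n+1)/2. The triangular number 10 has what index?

Set n(n+1)/2 = 10, giving n² + n − 20 = 0.
The discriminant is 1 + 8·10 = 81, and √81 = 9.
So n = (-1 + 9) / 2 = 8/2 = 4.

4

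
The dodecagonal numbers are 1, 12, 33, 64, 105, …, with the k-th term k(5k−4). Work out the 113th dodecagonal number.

63393

The 113th dodecagonal number is n(5n−4) with n = 113.
113·(5·113 − 4) = 113·561 = 63393.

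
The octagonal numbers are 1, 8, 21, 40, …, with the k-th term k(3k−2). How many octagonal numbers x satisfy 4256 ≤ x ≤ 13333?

The n-th octagonal number is n(3n−2).
Smallest index with value ≥ 4256: n = 38 (giving 4256).
Largest index with value ≤ 13333: n = 67 (giving 13333).
Indices 38 through 67: 30 terms.

30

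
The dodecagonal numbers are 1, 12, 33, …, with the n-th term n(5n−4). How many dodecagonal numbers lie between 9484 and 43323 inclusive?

The n-th dodecagonal number is n(5n−4).
Smallest index with value ≥ 9484: n = 44 (giving 9504).
Largest index with value ≤ 43323: n = 93 (giving 42873).
Indices 44 through 93: 50 terms.

50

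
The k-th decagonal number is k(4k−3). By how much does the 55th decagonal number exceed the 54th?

433

Consecutive decagonal numbers differ by 8n − 7: here 8·55 − 7 = 433.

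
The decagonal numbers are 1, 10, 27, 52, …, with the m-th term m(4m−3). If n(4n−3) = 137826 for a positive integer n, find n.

Set n(4n−3) = 137826, giving 4n² − 3n − 137826 = 0.
The discriminant is 9 + 16·137826 = 2205225, and √2205225 = 1485.
So n = (3 + 1485) / 8 = 1488/8 = 186.
Check: 186·(4·186 − 3) = 137826. ✓

186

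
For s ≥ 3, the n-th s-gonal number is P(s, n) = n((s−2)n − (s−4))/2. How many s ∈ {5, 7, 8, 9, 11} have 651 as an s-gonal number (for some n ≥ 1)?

s = 5: P(5, 21) = 651. ✓
s = 7: P(7, 16) = 616 and P(7, 17) = 697; 651 is not s-gonal.
s = 8: P(8, 15) = 645 and P(8, 16) = 736; 651 is not s-gonal.
s = 9: P(9, 14) = 651. ✓
s = 11: P(11, 12) = 606 and P(11, 13) = 715; 651 is not s-gonal.
Hits: s ∈ {5, 9} → 2.

2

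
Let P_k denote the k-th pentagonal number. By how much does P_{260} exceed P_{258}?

260·(3·260 − 1)/2 = 101270 and 258·(3·258 − 1)/2 = 99717.
Difference: 101270 − 99717 = 1553.

1553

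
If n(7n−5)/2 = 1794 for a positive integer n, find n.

Set n(7n−5)/2 = 1794, giving 7n² − 5n − 3588 = 0.
The discriminant is 25 + 56·1794 = 100489, and √100489 = 317.
So n = (5 + 317) / 14 = 322/14 = 23.
Check: 23·(7·23 − 5)/2 = 1794. ✓

23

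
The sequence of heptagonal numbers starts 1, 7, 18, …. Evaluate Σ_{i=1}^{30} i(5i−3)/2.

Σ i(5i−3)/2 = (5Σi² − 3Σi) / 2 over i = 1..30.
Σi = 465 and Σi² = 9455.
(5·9455 − 3·465) / 2 = 45880/2 = 22940.

22940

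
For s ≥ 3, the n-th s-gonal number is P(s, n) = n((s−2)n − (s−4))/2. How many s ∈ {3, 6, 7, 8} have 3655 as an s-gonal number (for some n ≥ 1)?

s = 3: P(3, 85) = 3655. ✓
s = 6: P(6, 43) = 3655. ✓
s = 7: P(7, 38) = 3553 and P(7, 39) = 3744; 3655 is not s-gonal.
s = 8: P(8, 35) = 3605 and P(8, 36) = 3816; 3655 is not s-gonal.
Hits: s ∈ {3, 6} → 2.

2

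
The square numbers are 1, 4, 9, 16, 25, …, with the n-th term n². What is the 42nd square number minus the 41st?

n² − (n−1)² = 2n − 1, so 42² − 41² = 2·42 − 1 = 83.

83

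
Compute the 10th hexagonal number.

190

10·(2·10 − 1) = 10·19 = 190.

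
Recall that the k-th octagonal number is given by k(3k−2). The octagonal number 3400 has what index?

Set n(3n−2) = 3400, giving 3n² − 2n − 3400 = 0.
The discriminant is 4 + 12·3400 = 40804, and √40804 = 202.
So n = (2 + 202) / 6 = 204/6 = 34.

34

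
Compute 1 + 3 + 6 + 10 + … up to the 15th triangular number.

680

Σ i(i+1)/2 = (Σi² + Σi) / 2 over i = 1..15.
Σi = 120 and Σi² = 1240.
(1·1240 + 1·120) / 2 = 1360/2 = 680.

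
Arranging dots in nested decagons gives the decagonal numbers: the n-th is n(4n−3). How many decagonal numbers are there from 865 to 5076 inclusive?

21

The n-th decagonal number is n(4n−3).
Smallest index with value ≥ 865: n = 16 (giving 976).
Largest index with value ≤ 5076: n = 36 (giving 5076).
Indices 16 through 36: 21 terms.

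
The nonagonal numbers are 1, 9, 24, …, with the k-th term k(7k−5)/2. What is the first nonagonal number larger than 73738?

74241

Solve n(7n−5)/2 > 73738 for integer n.
The largest n with value ≤ 73738 is 145 (since 73225 ≤ 73738 < 74241), so the first above is n = 146, value 74241.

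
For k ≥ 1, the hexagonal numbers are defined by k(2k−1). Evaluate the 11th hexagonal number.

231

The 11th hexagonal number is n(2n−1) with n = 11.
11·(2·11 − 1) = 11·21 = 231.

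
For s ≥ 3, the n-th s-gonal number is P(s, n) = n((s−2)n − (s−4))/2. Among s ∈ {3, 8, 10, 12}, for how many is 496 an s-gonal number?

s = 3: P(3, 31) = 496. ✓
s = 8: P(8, 13) = 481 and P(8, 14) = 560; 496 is not s-gonal.
s = 10: P(10, 11) = 451 and P(10, 12) = 540; 496 is not s-gonal.
s = 12: P(12, 10) = 460 and P(12, 11) = 561; 496 is not s-gonal.
Hits: s ∈ {3} → 1.

1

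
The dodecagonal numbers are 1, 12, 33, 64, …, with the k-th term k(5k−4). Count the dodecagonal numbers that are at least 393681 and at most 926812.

150

The n-th dodecagonal number is n(5n−4).
Smallest index with value ≥ 393681: n = 281 (giving 393681).
Largest index with value ≤ 926812: n = 430 (giving 922780).
Indices 281 through 430: 150 terms.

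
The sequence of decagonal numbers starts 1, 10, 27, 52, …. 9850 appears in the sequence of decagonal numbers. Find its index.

Set n(4n−3) = 9850, giving 4n² − 3n − 9850 = 0.
The discriminant is 9 + 16·9850 = 157609, and √157609 = 397.
So n = (3 + 397) / 8 = 400/8 = 50.
Check: 50·(4·50 − 3) = 9850. ✓

50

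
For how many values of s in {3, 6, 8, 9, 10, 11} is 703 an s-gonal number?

s = 3: P(3, 37) = 703. ✓
s = 6: P(6, 19) = 703. ✓
s = 8: P(8, 15) = 645 and P(8, 16) = 736; 703 is not s-gonal.
s = 9: P(9, 14) = 651 and P(9, 15) = 750; 703 is not s-gonal.
s = 10: P(10, 13) = 637 and P(10, 14) = 742; 703 is not s-gonal.
s = 11: P(11, 12) = 606 and P(11, 13) = 715; 703 is not s-gonal.
Hits: s ∈ {3, 6} → 2.

2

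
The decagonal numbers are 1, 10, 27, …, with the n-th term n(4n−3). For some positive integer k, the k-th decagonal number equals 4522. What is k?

34

Set n(4n−3) = 4522, giving 4n² − 3n − 4522 = 0.
So n = (3 + 269) / 8 = 272/8 = 34.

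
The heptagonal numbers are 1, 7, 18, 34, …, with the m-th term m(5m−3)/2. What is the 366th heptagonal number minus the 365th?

1826

Consecutive heptagonal numbers differ by 5n − 4: here 5·366 − 4 = 1826.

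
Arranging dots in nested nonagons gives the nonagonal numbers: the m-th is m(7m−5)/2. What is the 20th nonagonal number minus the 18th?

261

20·(7·20 − 5)/2 = 1350 and 18·(7·18 − 5)/2 = 1089.
Difference: 1350 − 1089 = 261.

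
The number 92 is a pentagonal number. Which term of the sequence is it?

8

Set n(3n−1)/2 = 92, giving 3n² − n − 184 = 0.
So n = (1 + 47) / 6 = 48/6 = 8.
Check: 8·(3·8 − 1)/2 = 92. ✓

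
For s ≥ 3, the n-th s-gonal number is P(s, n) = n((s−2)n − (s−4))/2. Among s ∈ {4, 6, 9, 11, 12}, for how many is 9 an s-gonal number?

s = 4: P(4, 3) = 9. ✓
s = 6: P(6, 2) = 6 and P(6, 3) = 15; 9 is not s-gonal.
s = 9: P(9, 2) = 9. ✓
s = 11: P(11, 1) = 1 and P(11, 2) = 11; 9 is not s-gonal.
s = 12: P(12, 1) = 1 and P(12, 2) = 12; 9 is not s-gonal.
Hits: s ∈ {4, 9} → 2.

2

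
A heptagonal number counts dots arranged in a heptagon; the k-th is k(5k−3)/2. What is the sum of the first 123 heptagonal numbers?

Σ i(5i−3)/2 = (5Σi² − 3Σi) / 2 over i = 1..123.
Σi = 7626 and Σi² = 627874.
(5·627874 − 3·7626) / 2 = 3116492/2 = 1558246.

1558246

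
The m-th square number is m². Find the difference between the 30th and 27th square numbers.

171

30² = 900 and 27² = 729.
Difference: 900 − 729 = 171.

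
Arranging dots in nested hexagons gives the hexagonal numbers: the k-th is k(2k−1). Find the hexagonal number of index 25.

The 25th hexagonal number is n(2n−1) with n = 25.
25·(2·25 − 1) = 25·49 = 1225.

1225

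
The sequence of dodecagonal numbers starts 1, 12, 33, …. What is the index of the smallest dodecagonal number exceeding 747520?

Solve n(5n−4) > 747520 for integer n.
The largest n with value ≤ 747520 is 387 (since 747297 ≤ 747520 < 751168), so the first above is n = 388, value 751168.

388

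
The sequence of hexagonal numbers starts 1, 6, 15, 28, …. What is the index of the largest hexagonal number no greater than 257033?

358

Solve n(2n−1) ≤ 257033 for integer n.
n = 358 gives 255970 ≤ 257033, while n = 359 gives 257403 > 257033; so the answer is index 358.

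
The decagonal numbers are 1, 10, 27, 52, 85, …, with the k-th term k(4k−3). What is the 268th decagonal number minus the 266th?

4266

268·(4·268 − 3) = 286492 and 266·(4·266 − 3) = 282226.
Difference: 286492 − 282226 = 4266.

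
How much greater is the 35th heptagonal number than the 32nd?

35·(5·35 − 3)/2 = 3010 and 32·(5·32 − 3)/2 = 2512.
Difference: 3010 − 2512 = 498.

498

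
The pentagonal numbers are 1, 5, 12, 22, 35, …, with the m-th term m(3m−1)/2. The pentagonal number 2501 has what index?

41

Set n(3n−1)/2 = 2501, giving 3n² − n − 5002 = 0.
So n = (1 + 245) / 6 = 246/6 = 41.
Check: 41·(3·41 − 1)/2 = 2501. ✓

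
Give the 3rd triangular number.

The 3rd triangular number is n(n+1)/2 with n = 3.
3·4/2 = 12/2 = 6.

6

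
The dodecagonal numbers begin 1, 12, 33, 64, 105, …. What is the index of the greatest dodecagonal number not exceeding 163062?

Solve n(5n−4) ≤ 163062 for integer n.
n = 180 gives 161280 ≤ 163062, while n = 181 gives 163081 > 163062; so the answer is index 180.

180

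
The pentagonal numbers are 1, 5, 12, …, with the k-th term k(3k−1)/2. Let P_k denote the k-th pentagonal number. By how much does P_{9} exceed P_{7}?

9·(3·9 − 1)/2 = 117 and 7·(3·7 − 1)/2 = 70.
Difference: 117 − 70 = 47.

47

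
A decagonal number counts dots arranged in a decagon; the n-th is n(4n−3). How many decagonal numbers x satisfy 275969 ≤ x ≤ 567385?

The n-th decagonal number is n(4n−3).
Smallest index with value ≥ 275969: n = 264 (giving 277992).
Largest index with value ≤ 567385: n = 377 (giving 567385).
Indices 264 through 377: 114 terms.

114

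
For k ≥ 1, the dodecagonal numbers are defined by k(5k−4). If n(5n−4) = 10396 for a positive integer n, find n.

Set n(5n−4) = 10396, giving 5n² − 4n − 10396 = 0.
The discriminant is 16 + 20·10396 = 207936, and √207936 = 456.
So n = (4 + 456) / 10 = 460/10 = 46.

46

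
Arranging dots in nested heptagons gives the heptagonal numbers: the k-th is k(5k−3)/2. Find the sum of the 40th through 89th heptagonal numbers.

Σ i(5i−3)/2 = (5Σi² − 3Σi) / 2 over i = 40..89.
Σi = 4005 − 780 = 3225 and Σi² = 238965 − 20540 = 218425.
(5·218425 − 3·3225) / 2 = 1082450/2 = 541225.

541225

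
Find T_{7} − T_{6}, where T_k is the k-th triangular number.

Consecutive triangular numbers differ by n: T_{7} − T_{6} = 7.

7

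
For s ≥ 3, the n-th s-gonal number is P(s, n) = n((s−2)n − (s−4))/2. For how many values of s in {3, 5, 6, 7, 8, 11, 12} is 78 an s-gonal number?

s = 3: P(3, 12) = 78. ✓
s = 5: P(5, 7) = 70 and P(5, 8) = 92; 78 is not s-gonal.
s = 6: P(6, 6) = 66 and P(6, 7) = 91; 78 is not s-gonal.
s = 7: P(7, 5) = 55 and P(7, 6) = 81; 78 is not s-gonal.
s = 8: P(8, 5) = 65 and P(8, 6) = 96; 78 is not s-gonal.
s = 11: P(11, 4) = 58 and P(11, 5) = 95; 78 is not s-gonal.
s = 12: P(12, 4) = 64 and P(12, 5) = 105; 78 is not s-gonal.
Hits: s ∈ {3} → 1.

1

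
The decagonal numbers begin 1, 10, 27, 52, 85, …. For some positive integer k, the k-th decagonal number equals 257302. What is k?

254

Set n(4n−3) = 257302, giving 4n² − 3n − 257302 = 0.
The discriminant is 9 + 16·257302 = 4116841, and √4116841 = 2029.
So n = (3 + 2029) / 8 = 2032/8 = 254.
Check: 254·(4·254 − 3) = 257302. ✓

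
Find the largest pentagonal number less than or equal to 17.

12

Solve n(3n−1)/2 ≤ 17 for integer n.
n = 3 gives 12 ≤ 17, while n = 4 gives 22 > 17; so the answer is 12.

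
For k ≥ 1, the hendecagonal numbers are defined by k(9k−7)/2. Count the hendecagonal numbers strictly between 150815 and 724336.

The n-th hendecagonal number is n(9n−7)/2.
Smallest index with value > 150815: n = 184 (giving 151708).
Largest index with value < 724336: n = 401 (giving 722201).
Indices 184 through 401: 218 terms.

218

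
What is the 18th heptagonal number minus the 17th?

Consecutive heptagonal numbers differ by 5n − 4: here 5·18 − 4 = 86.

86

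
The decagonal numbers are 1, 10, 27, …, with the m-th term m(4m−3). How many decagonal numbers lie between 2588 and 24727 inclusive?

54

The n-th decagonal number is n(4n−3).
Smallest index with value ≥ 2588: n = 26 (giving 2626).
Largest index with value ≤ 24727: n = 79 (giving 24727).
Indices 26 through 79: 54 terms.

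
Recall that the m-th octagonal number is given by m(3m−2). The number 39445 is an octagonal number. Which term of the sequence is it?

115

Set n(3n−2) = 39445, giving 3n² − 2n − 39445 = 0.
The discriminant is 4 + 12·39445 = 473344, and √473344 = 688.
So n = (2 + 688) / 6 = 690/6 = 115.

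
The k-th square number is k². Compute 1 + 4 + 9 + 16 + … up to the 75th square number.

143450

Σ_{i=1}^{75} i² = 75·76·151/6 = 143450.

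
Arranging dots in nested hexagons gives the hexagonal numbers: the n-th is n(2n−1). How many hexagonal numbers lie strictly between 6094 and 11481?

The n-th hexagonal number is n(2n−1).
Smallest index with value > 6094: n = 56 (giving 6216).
Largest index with value < 11481: n = 76 (giving 11476).
Indices 56 through 76: 21 terms.

21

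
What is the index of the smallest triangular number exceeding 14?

Solve n(n+1)/2 > 14 for integer n.
The largest n with value ≤ 14 is 4 (since 10 ≤ 14 < 15), so the first above is n = 5, value 15.

5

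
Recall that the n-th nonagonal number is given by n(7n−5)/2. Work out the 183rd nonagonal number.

116754

The 183rd nonagonal number is n(7n−5)/2 with n = 183.
183·(7·183 − 5)/2 = 183·1276/2 = 183·638 = 116754.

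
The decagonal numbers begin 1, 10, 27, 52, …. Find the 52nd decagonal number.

The 52nd decagonal number is n(4n−3) with n = 52.
52·(4·52 − 3) = 52·205 = 10660.

10660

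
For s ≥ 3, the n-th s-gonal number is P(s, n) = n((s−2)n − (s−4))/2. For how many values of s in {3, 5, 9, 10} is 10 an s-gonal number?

s = 3: P(3, 4) = 10. ✓
s = 5: P(5, 2) = 5 and P(5, 3) = 12; 10 is not s-gonal.
s = 9: P(9, 2) = 9 and P(9, 3) = 24; 10 is not s-gonal.
s = 10: P(10, 2) = 10. ✓
Hits: s ∈ {3, 10} → 2.

2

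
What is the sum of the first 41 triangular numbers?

Σ i(i+1)/2 = (Σi² + Σi) / 2 over i = 1..41.
Σi = 861 and Σi² = 23821.
(1·23821 + 1·861) / 2 = 24682/2 = 12341.

12341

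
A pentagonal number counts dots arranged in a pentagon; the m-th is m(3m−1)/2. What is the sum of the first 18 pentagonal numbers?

3078

Σ i(3i−1)/2 = (3Σi² − Σi) / 2 over i = 1..18.
Σi = 171 and Σi² = 2109.
(3·2109 − 1·171) / 2 = 6156/2 = 3078.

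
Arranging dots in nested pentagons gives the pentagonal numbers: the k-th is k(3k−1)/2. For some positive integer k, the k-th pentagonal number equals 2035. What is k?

Set n(3n−1)/2 = 2035, giving 3n² − n − 4070 = 0.
The discriminant is 1 + 24·2035 = 48841, and √48841 = 221.
So n = (1 + 221) / 6 = 222/6 = 37.

37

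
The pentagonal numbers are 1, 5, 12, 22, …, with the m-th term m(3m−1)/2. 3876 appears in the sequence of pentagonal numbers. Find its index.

Set n(3n−1)/2 = 3876, giving 3n² − n − 7752 = 0.
The discriminant is 1 + 24·3876 = 93025, and √93025 = 305.
So n = (1 + 305) / 6 = 306/6 = 51.
Check: 51·(3·51 − 1)/2 = 3876. ✓

51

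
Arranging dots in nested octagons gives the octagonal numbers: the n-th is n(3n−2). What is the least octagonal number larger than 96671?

Solve n(3n−2) > 96671 for integer n.
The largest n with value ≤ 96671 is 179 (since 95765 ≤ 96671 < 96840), so the first above is n = 180, value 96840.

96840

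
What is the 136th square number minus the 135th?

n² − (n−1)² = 2n − 1, so 136² − 135² = 2·136 − 1 = 271.

271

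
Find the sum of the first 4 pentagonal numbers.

40

Σ i(3i−1)/2 = (3Σi² − Σi) / 2 over i = 1..4.
Σi = 10 and Σi² = 30.
(3·30 − 1·10) / 2 = 80/2 = 40.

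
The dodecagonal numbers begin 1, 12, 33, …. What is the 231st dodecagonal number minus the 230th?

Consecutive dodecagonal numbers differ by 10n − 9: here 10·231 − 9 = 2301.

2301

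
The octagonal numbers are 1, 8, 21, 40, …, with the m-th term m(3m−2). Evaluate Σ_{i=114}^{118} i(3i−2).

200710

Σ i(3i−2) = 3Σi² − 2Σi over i = 114..118.
Σi = 7021 − 6441 = 580 and Σi² = 554659 − 487369 = 67290.
3·67290 − 2·580 = 200710.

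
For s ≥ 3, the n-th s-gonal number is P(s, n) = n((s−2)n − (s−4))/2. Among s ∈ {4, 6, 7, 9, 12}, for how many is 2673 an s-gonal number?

1

s = 4: P(4, 51) = 2601 and P(4, 52) = 2704; 2673 is not s-gonal.
s = 6: P(6, 36) = 2556 and P(6, 37) = 2701; 2673 is not s-gonal.
s = 7: P(7, 33) = 2673. ✓
s = 9: P(9, 27) = 2484 and P(9, 28) = 2674; 2673 is not s-gonal.
s = 12: P(12, 23) = 2553 and P(12, 24) = 2784; 2673 is not s-gonal.
Hits: s ∈ {7} → 1.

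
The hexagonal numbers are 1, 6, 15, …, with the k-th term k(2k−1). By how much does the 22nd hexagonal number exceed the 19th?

22·(2·22 − 1) = 946 and 19·(2·19 − 1) = 703.
Difference: 946 − 703 = 243.

243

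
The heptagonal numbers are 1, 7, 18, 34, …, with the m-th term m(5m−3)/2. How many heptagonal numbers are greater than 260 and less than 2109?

19

The n-th heptagonal number is n(5n−3)/2.
Smallest index with value > 260: n = 11 (giving 286).
Largest index with value < 2109: n = 29 (giving 2059).
Indices 11 through 29: 19 terms.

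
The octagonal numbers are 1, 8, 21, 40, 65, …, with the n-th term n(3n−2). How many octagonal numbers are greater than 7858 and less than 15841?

21

The n-th octagonal number is n(3n−2).
Smallest index with value > 7858: n = 52 (giving 8008).
Largest index with value < 15841: n = 72 (giving 15408).
Indices 52 through 72: 21 terms.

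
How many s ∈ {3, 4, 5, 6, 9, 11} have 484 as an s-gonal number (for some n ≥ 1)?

1

s = 3: P(3, 30) = 465 and P(3, 31) = 496; 484 is not s-gonal.
s = 4: P(4, 22) = 484. ✓
s = 5: P(5, 18) = 477 and P(5, 19) = 532; 484 is not s-gonal.
s = 6: P(6, 15) = 435 and P(6, 16) = 496; 484 is not s-gonal.
s = 9: P(9, 12) = 474 and P(9, 13) = 559; 484 is not s-gonal.
s = 11: P(11, 10) = 415 and P(11, 11) = 506; 484 is not s-gonal.
Hits: s ∈ {4} → 1.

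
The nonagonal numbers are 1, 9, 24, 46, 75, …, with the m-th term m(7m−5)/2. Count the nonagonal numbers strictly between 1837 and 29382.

68

The n-th nonagonal number is n(7n−5)/2.
Smallest index with value > 1837: n = 24 (giving 1956).
Largest index with value < 29382: n = 91 (giving 28756).
Indices 24 through 91: 68 terms.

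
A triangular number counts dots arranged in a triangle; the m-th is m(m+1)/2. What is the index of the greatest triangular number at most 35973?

Solve n(n+1)/2 ≤ 35973 for integer n.
n = 267 gives 35778 ≤ 35973, while n = 268 gives 36046 > 35973; so the answer is index 267.

267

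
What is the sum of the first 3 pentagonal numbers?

Σ i(3i−1)/2 = (3Σi² − Σi) / 2 over i = 1..3.
Σi = 6 and Σi² = 14.
(3·14 − 1·6) / 2 = 36/2 = 18.

18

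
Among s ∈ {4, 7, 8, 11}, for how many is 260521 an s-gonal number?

1

s = 4: P(4, 510) = 260100 and P(4, 511) = 261121; 260521 is not s-gonal.
s = 7: P(7, 323) = 260338 and P(7, 324) = 261954; 260521 is not s-gonal.
s = 8: P(8, 295) = 260485 and P(8, 296) = 262256; 260521 is not s-gonal.
s = 11: P(11, 241) = 260521. ✓
Hits: s ∈ {11} → 1.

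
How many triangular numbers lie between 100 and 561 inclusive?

The n-th triangular number is n(n+1)/2.
Smallest index with value ≥ 100: n = 14 (giving 105).
Largest index with value ≤ 561: n = 33 (giving 561).
Indices 14 through 33: 20 terms.

20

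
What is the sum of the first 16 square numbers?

Σ_{i=1}^{16} i² = 16·17·33/6 = 1496.

1496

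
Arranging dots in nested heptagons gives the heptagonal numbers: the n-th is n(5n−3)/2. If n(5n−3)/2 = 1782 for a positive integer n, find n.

Set n(5n−3)/2 = 1782, giving 5n² − 3n − 3564 = 0.
The discriminant is 9 + 40·1782 = 71289, and √71289 = 267.
So n = (3 + 267) / 10 = 270/10 = 27.

27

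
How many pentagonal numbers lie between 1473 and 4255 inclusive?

22

The n-th pentagonal number is n(3n−1)/2.
Smallest index with value ≥ 1473: n = 32 (giving 1520).
Largest index with value ≤ 4255: n = 53 (giving 4187).
Indices 32 through 53: 22 terms.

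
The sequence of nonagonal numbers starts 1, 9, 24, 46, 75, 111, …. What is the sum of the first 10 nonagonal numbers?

Σ i(7i−5)/2 = (7Σi² − 5Σi) / 2 over i = 1..10.
Σi = 55 and Σi² = 385.
(7·385 − 5·55) / 2 = 2420/2 = 1210.

1210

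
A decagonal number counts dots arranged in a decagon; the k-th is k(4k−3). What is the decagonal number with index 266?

282226

The 266th decagonal number is n(4n−3) with n = 266.
266·(4·266 − 3) = 266·1061 = 282226.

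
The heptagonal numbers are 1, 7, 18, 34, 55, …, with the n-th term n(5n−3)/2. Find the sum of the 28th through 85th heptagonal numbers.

Σ i(5i−3)/2 = (5Σi² − 3Σi) / 2 over i = 28..85.
Σi = 3655 − 378 = 3277 and Σi² = 208335 − 6930 = 201405.
(5·201405 − 3·3277) / 2 = 997194/2 = 498597.

498597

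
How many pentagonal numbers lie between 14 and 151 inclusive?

7

The n-th pentagonal number is n(3n−1)/2.
Smallest index with value ≥ 14: n = 4 (giving 22).
Largest index with value ≤ 151: n = 10 (giving 145).
Indices 4 through 10: 7 terms.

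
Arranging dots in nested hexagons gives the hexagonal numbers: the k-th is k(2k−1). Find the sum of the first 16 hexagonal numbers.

Σ i(2i−1) = 2Σi² − Σi over i = 1..16.
Σi = 136 and Σi² = 1496.
2·1496 − 1·136 = 2856.

2856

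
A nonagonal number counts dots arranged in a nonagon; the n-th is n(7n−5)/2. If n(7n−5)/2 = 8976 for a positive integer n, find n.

51

Set n(7n−5)/2 = 8976, giving 7n² − 5n − 17952 = 0.
So n = (5 + 709) / 14 = 714/14 = 51.
Check: 51·(7·51 − 5)/2 = 8976. ✓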